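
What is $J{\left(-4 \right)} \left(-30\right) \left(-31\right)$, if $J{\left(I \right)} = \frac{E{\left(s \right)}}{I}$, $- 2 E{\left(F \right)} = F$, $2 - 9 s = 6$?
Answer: $- \frac{155}{3} \approx -51.667$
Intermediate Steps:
$s = - \frac{4}{9}$ ($s = \frac{2}{9} - \frac{2}{3} = - \frac{4}{9} \approx -0.44444$)
$E{\left(F \right)} = - \frac{F}{2}$
$J{\left(I \right)} = \frac{2}{9 I}$ ($J{\left(I \right)} = \frac{\left(- \frac{1}{2}\right) \left(- \frac{4}{9}\right)}{I} = \frac{2}{9 I}$)
$J{\left(-4 \right)} \left(-30\right) \left(-31\right) = \frac{2}{9 \left(-4\right)} \left(-30\right) \left(-31\right) = \frac{2}{9} \left(- \frac{1}{4}\right) \left(-30\right) \left(-31\right) = \left(- \frac{1}{18}\right) \left(-30\right) \left(-31\right) = \frac{5}{3} \left(-31\right) = - \frac{155}{3}$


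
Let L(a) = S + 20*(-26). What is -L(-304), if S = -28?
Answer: 548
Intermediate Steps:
L(a) = -548 (L(a) = -28 + 20*(-26) = -28 - 520 = -548)
-L(-304) = -1*(-548) = 548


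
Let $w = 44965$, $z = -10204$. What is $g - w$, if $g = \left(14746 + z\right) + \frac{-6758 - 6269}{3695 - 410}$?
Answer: $- \frac{132802582}{3285} \approx -40427.0$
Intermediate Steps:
$g = \frac{14907443}{3285}$ ($g = \left(14746 - 10204\right) + \frac{-6758 - 6269}{3695 - 410} = 4542 - \frac{13027}{3285} = \frac{14907443}{3285} \approx 4538.0$)
$g - w = \frac{14907443}{3285} - 44965 = - \frac{132802582}{3285}$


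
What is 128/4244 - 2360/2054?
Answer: -1219116/1089647 ≈ -1.1188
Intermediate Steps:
128/4244 - 2360/2054 = 128*(1/4244) - 2360*1/2054 = 32/1061 - 1180/1027 = -1219116/1089647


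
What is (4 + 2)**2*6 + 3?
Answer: 219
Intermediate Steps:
(4 + 2)**2*6 + 3 = 6**2*6 + 3 = 36*6 + 3 = 216 + 3 = 219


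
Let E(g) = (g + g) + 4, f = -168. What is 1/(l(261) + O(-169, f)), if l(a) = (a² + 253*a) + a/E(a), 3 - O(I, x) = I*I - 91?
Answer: 526/55591623 ≈ 9.4619e-6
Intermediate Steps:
E(g) = 4 + 2*g (E(g) = 2*g + 4 = 4 + 2*g)
O(I, x) = 94 - I² (O(I, x) = 3 - (I*I - 91) = 3 - (I² - 91) = 3 - (-91 + I²) = 3 + (91 - I²) = 94 - I²)
l(a) = a² + 253*a + a/(4 + 2*a) (l(a) = (a² + 253*a) + a/(4 + 2*a) = a² + 253*a + a/(4 + 2*a))
1/(l(261) + O(-169, f)) = 1/((½)*261*(1 + 2*(2 + 261)*(253 + 261))/(2 + 261) + (94 - 1*(-169)²)) = 1/((½)*261*(1 + 2*263*514)/263 + (94 - 1*28561)) = 1/((½)*261*(1/263)*(1 + 270364) + (94 - 28561)) = 1/((½)*261*(1/263)*270365 - 28467) = 1/(70565265/526 - 28467) = 1/(55591623/526) = 526/55591623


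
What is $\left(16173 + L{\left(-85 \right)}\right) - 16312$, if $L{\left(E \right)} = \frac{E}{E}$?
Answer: $-138$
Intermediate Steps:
$L{\left(E \right)} = 1$
$\left(16173 + L{\left(-85 \right)}\right) - 16312 = \left(16173 + 1\right) - 16312 = 16174 - 16312 = -138$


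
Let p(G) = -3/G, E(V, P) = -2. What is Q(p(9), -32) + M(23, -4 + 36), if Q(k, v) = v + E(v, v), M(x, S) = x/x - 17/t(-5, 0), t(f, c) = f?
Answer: -148/5 ≈ -29.600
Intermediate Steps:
M(x, S) = 22/5 (M(x, S) = x/x - 17/(-5) = 1 - 17*(-⅕) = 1 + 17/5 = 22/5)
Q(k, v) = -2 + v (Q(k, v) = v - 2 = -2 + v)
Q(p(9), -32) + M(23, -4 + 36) = (-2 - 32) + 22/5 = -34 + 22/5 = -148/5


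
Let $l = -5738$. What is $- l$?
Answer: $5738$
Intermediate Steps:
$- l = \left(-1\right) \left(-5738\right) = 5738$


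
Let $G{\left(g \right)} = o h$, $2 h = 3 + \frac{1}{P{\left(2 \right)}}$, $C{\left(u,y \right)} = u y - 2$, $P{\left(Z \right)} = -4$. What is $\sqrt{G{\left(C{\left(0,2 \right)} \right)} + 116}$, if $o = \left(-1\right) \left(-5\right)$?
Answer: $\frac{\sqrt{1966}}{4} \approx 11.085$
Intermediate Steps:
$o = 5$
$C{\left(u,y \right)} = -2 + u y$
$h = \frac{11}{8}$ ($h = \frac{3 + \frac{1}{-4}}{2} = \frac{3 - \frac{1}{4}}{2} = \frac{1}{2} \cdot \frac{11}{4} = \frac{11}{8} \approx 1.375$)
$G{\left(g \right)} = \frac{55}{8}$ ($G{\left(g \right)} = 5 \cdot \frac{11}{8} = \frac{55}{8}$)
$\sqrt{G{\left(C{\left(0,2 \right)} \right)} + 116} = \sqrt{\frac{55}{8} + 116} = \sqrt{\frac{983}{8}} = \frac{\sqrt{1966}}{4}$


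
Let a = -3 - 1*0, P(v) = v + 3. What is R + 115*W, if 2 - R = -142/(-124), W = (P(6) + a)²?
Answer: 256733/62 ≈ 4140.9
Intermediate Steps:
P(v) = 3 + v
a = -3 (a = -3 + 0 = -3)
W = 36 (W = ((3 + 6) - 3)² = (9 - 3)² = 6² = 36)
R = 53/62 (R = 2 - (-142)/(-124) = 2 - (-142)*(-1)/124 = 2 - 1*71/62 = 2 - 71/62 = 53/62 ≈ 0.85484)
R + 115*W = 53/62 + 115*36 = 53/62 + 4140 = 256733/62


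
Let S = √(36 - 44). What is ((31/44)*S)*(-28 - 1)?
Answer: -899*I*√2/22 ≈ -57.79*I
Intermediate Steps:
S = 2*I*√2 (S = √(-8) = 2*I*√2 ≈ 2.8284*I)
((31/44)*S)*(-28 - 1) = ((31/44)*(2*I*√2))*(-28 - 1) = ((31*(1/44))*(2*I*√2))*(-29) = (31*(2*I*√2)/44)*(-29) = (31*I*√2/22)*(-29) = -899*I*√2/22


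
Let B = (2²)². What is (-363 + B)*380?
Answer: -131860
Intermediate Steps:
B = 16 (B = 4² = 16)
(-363 + B)*380 = (-363 + 16)*380 = -347*380 = -131860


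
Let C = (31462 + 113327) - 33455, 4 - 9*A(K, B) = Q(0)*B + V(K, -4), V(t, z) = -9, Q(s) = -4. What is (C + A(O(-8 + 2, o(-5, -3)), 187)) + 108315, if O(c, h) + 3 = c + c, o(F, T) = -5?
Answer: 1977602/9 ≈ 2.1973e+5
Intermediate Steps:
O(c, h) = -3 + 2*c (O(c, h) = -3 + (c + c) = -3 + 2*c)
A(K, B) = 13/9 + 4*B/9 (A(K, B) = 4/9 - (-4*B - 9)/9 = 4/9 - (-9 - 4*B)/9 = 4/9 + (1 + 4*B/9) = 13/9 + 4*B/9)
C = 111334 (C = 144789 - 33455 = 111334)
(C + A(O(-8 + 2, o(-5, -3)), 187)) + 108315 = (111334 + (13/9 + (4/9)*187)) + 108315 = (111334 + (13/9 + 748/9)) + 108315 = (111334 + 761/9) + 108315 = 1002767/9 + 108315 = 1977602/9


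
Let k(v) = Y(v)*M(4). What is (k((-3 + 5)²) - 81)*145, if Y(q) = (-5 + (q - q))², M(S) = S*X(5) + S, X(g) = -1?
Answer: -11745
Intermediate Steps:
M(S) = 0 (M(S) = S*(-1) + S = -S + S = 0)
Y(q) = 25 (Y(q) = (-5 + 0)² = (-5)² = 25)
k(v) = 0 (k(v) = 25*0 = 0)
(k((-3 + 5)²) - 81)*145 = (0 - 81)*145 = -81*145 = -11745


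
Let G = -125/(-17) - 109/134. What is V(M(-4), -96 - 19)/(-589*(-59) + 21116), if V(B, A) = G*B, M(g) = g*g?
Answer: 119176/63632513 ≈ 0.0018729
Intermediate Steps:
M(g) = g**2
G = 14897/2278 (G = -125*(-1/17) - 109*1/134 = 125/17 - 109/134 = 14897/2278 ≈ 6.5395)
V(B, A) = 14897*B/2278
V(M(-4), -96 - 19)/(-589*(-59) + 21116) = ((14897/2278)*(-4)**2)/(-589*(-59) + 21116) = ((14897/2278)*16)/(34751 + 21116) = (119176/1139)/55867 = (119176/1139)*(1/55867) = 119176/63632513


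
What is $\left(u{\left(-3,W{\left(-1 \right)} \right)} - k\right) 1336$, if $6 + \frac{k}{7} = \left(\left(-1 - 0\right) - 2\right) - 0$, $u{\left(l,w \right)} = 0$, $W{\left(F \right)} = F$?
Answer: $84168$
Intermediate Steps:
$k = -63$ ($k = -42 + 7 \left(\left(\left(-1 - 0\right) - 2\right) - 0\right) = -42 + 7 \left(\left(\left(-1 + 0\right) - 2\right) + 0\right) = -42 + 7 \left(\left(-1 - 2\right) + 0\right) = -42 + 7 \left(-3 + 0\right) = -42 + 7 \left(-3\right) = -42 - 21 = -63$)
$\left(u{\left(-3,W{\left(-1 \right)} \right)} - k\right) 1336 = \left(0 - -63\right) 1336 = \left(0 + 63\right) 1336 = 63 \cdot 1336 = 84168$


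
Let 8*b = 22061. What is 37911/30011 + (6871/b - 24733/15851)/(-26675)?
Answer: 70724440691964814/55988231699292035 ≈ 1.2632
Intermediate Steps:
b = 22061/8 (b = (1/8)*22061 = 22061/8 ≈ 2757.6)
37911/30011 + (6871/b - 24733/15851)/(-26675) = 37911/30011 + (6871/(22061/8) - 24733/15851)/(-26675) = 37911*(1/30011) + (6871*(8/22061) - 24733*1/15851)*(-1/26675) = 37911/30011 + (54968/22061 - 24733/15851)*(-1/26675) = 37911/30011 + (325663055/349688911)*(-1/26675) = 37911/30011 - 65132611/1865590340185 = 70724440691964814/55988231699292035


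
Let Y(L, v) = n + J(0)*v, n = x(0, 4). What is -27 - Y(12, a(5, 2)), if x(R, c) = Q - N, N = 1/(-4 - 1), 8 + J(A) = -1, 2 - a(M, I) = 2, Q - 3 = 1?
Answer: -156/5 ≈ -31.200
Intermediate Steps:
Q = 4 (Q = 3 + 1 = 4)
a(M, I) = 0 (a(M, I) = 2 - 1*2 = 2 - 2 = 0)
J(A) = -9 (J(A) = -8 - 1 = -9)
N = -1/5 (N = 1/(-5) = -1/5 ≈ -0.20000)
x(R, c) = 21/5 (x(R, c) = 4 - 1*(-1/5) = 4 + 1/5 = 21/5)
n = 21/5 ≈ 4.2000
Y(L, v) = 21/5 - 9*v
-27 - Y(12, a(5, 2)) = -27 - (21/5 - 9*0) = -27 - (21/5 + 0) = -27 - 1*21/5 = -27 - 21/5 = -156/5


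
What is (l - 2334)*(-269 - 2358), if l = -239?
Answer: 6759271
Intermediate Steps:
(l - 2334)*(-269 - 2358) = (-239 - 2334)*(-269 - 2358) = -2573*(-2627) = 6759271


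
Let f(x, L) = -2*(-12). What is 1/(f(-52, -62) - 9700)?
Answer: -1/9676 ≈ -0.00010335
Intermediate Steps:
f(x, L) = 24
1/(f(-52, -62) - 9700) = 1/(24 - 9700) = 1/(-9676) = -1/9676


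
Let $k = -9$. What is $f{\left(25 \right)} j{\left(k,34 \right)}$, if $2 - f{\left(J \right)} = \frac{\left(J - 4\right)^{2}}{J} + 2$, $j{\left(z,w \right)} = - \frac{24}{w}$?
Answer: $\frac{5292}{425} \approx 12.452$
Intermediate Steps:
$f{\left(J \right)} = - \frac{\left(-4 + J\right)^{2}}{J}$ ($f{\left(J \right)} = 2 - \left(\frac{\left(J - 4\right)^{2}}{J} + 2\right) = 2 - \left(\frac{\left(-4 + J\right)^{2}}{J} + 2\right) = 2 - \left(2 + \frac{\left(-4 + J\right)^{2}}{J}\right) = - \frac{\left(-4 + J\right)^{2}}{J}$)
$f{\left(25 \right)} j{\left(k,34 \right)} = - \frac{\left(-4 + 25\right)^{2}}{25} \left(- \frac{24}{34}\right) = \left(-1\right) \frac{1}{25} \cdot 21^{2} \left(\left(-24\right) \frac{1}{34}\right) = \left(-1\right) \frac{1}{25} \cdot 441 \left(- \frac{12}{17}\right) = \left(- \frac{441}{25}\right) \left(- \frac{12}{17}\right) = \frac{5292}{425}$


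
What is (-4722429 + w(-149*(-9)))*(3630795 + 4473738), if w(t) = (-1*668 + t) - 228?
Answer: -38269475153472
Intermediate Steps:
w(t) = -896 + t (w(t) = (-668 + t) - 228 = -896 + t)
(-4722429 + w(-149*(-9)))*(3630795 + 4473738) = (-4722429 + (-896 - 149*(-9)))*(3630795 + 4473738) = (-4722429 + (-896 + 1341))*8104533 = (-4722429 + 445)*8104533 = -4721984*8104533 = -38269475153472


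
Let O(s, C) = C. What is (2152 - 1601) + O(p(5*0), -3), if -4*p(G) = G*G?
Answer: 548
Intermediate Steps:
p(G) = -G²/4 (p(G) = -G*G/4 = -G²/4)
(2152 - 1601) + O(p(5*0), -3) = (2152 - 1601) - 3 = 551 - 3 = 548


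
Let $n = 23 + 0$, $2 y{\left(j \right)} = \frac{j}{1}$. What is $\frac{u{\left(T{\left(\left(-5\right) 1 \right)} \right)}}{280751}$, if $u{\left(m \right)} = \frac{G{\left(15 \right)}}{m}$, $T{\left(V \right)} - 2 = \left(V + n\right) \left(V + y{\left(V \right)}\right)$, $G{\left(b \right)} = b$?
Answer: $- \frac{15}{37339883} \approx -4.0172 \cdot 10^{-7}$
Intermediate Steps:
$y{\left(j \right)} = \frac{j}{2}$ ($y{\left(j \right)} = \frac{j 1^{-1}}{2} = \frac{j 1}{2} = \frac{j}{2}$)
$n = 23$
$T{\left(V \right)} = 2 + \frac{3 V \left(23 + V\right)}{2}$ ($T{\left(V \right)} = 2 + \left(V + 23\right) \left(V + \frac{V}{2}\right) = 2 + \left(23 + V\right) \frac{3 V}{2} = 2 + \frac{3 V \left(23 + V\right)}{2}$)
$u{\left(m \right)} = \frac{15}{m}$
$\frac{u{\left(T{\left(\left(-5\right) 1 \right)} \right)}}{280751} = \frac{15 \frac{1}{2 + \frac{3 \left(\left(-5\right) 1\right)^{2}}{2} + \frac{69 \left(\left(-5\right) 1\right)}{2}}}{280751} = \frac{15}{2 + \frac{3 \left(-5\right)^{2}}{2} + \frac{69}{2} \left(-5\right)} \frac{1}{280751} = \frac{15}{2 + \frac{3}{2} \cdot 25 - \frac{345}{2}} \cdot \frac{1}{280751} = \frac{15}{2 + \frac{75}{2} - \frac{345}{2}} \cdot \frac{1}{280751} = \frac{15}{-133} \cdot \frac{1}{280751} = 15 \left(- \frac{1}{133}\right) \frac{1}{280751} = \left(- \frac{15}{133}\right) \frac{1}{280751} = - \frac{15}{37339883}$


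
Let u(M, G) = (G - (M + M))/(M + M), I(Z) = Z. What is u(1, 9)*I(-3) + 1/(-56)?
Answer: -589/56 ≈ -10.518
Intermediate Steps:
u(M, G) = (G - 2*M)/(2*M) (u(M, G) = (G - 2*M)/((2*M)) = (G - 2*M)*(1/(2*M)) = (G - 2*M)/(2*M))
u(1, 9)*I(-3) + 1/(-56) = (((½)*9 - 1*1)/1)*(-3) + 1/(-56) = (1*(9/2 - 1))*(-3) - 1/56 = (1*(7/2))*(-3) - 1/56 = (7/2)*(-3) - 1/56 = -21/2 - 1/56 = -589/56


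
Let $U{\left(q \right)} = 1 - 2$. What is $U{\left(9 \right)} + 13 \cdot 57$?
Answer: $740$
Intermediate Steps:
$U{\left(q \right)} = -1$ ($U{\left(q \right)} = 1 - 2 = -1$)
$U{\left(9 \right)} + 13 \cdot 57 = -1 + 13 \cdot 57 = -1 + 741 = 740$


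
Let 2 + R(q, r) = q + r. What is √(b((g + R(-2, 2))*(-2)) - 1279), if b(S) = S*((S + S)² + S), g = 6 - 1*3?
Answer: I*√1307 ≈ 36.152*I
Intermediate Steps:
R(q, r) = -2 + q + r (R(q, r) = -2 + (q + r) = -2 + q + r)
g = 3 (g = 6 - 3 = 3)
b(S) = S*(S + 4*S²) (b(S) = S*((2*S)² + S) = S*(4*S² + S) = S*(S + 4*S²))
√(b((g + R(-2, 2))*(-2)) - 1279) = √(((3 + (-2 - 2 + 2))*(-2))²*(1 + 4*((3 + (-2 - 2 + 2))*(-2))) - 1279) = √(((3 - 2)*(-2))²*(1 + 4*((3 - 2)*(-2))) - 1279) = √((1*(-2))²*(1 + 4*(1*(-2))) - 1279) = √((-2)²*(1 + 4*(-2)) - 1279) = √(4*(1 - 8) - 1279) = √(4*(-7) - 1279) = √(-28 - 1279) = √(-1307) = I*√1307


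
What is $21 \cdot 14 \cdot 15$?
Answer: $4410$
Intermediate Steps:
$21 \cdot 14 \cdot 15 = 294 \cdot 15 = 4410$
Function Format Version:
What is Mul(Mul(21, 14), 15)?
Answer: 4410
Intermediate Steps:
Mul(Mul(21, 14), 15) = Mul(294, 15) = 4410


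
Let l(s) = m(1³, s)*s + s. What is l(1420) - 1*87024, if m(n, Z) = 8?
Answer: -74244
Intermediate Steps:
l(s) = 9*s (l(s) = 8*s + s = 9*s)
l(1420) - 1*87024 = 9*1420 - 1*87024 = 12780 - 87024 = -74244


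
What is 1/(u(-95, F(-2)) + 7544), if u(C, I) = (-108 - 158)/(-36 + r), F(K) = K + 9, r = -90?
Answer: 9/67915 ≈ 0.00013252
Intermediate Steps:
F(K) = 9 + K
u(C, I) = 19/9 (u(C, I) = (-108 - 158)/(-36 - 90) = -266/(-126) = -266*(-1/126) = 19/9)
1/(u(-95, F(-2)) + 7544) = 1/(19/9 + 7544) = 1/(67915/9) = 9/67915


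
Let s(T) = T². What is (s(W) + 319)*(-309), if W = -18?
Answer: -198687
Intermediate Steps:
(s(W) + 319)*(-309) = ((-18)² + 319)*(-309) = (324 + 319)*(-309) = 643*(-309) = -198687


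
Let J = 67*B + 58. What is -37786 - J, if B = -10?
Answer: -37174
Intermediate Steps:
J = -612 (J = 67*(-10) + 58 = -670 + 58 = -612)
-37786 - J = -37786 - 1*(-612) = -37786 + 612 = -37174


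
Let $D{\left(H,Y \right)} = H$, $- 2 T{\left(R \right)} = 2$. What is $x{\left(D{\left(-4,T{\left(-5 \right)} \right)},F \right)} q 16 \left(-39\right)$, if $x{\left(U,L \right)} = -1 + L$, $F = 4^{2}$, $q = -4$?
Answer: $37440$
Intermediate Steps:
$T{\left(R \right)} = -1$ ($T{\left(R \right)} = \left(- \frac{1}{2}\right) 2 = -1$)
$F = 16$
$x{\left(D{\left(-4,T{\left(-5 \right)} \right)},F \right)} q 16 \left(-39\right) = \left(-1 + 16\right) \left(-4\right) 16 \left(-39\right) = 15 \left(-4\right) 16 \left(-39\right) = \left(-60\right) 16 \left(-39\right) = \left(-960\right) \left(-39\right) = 37440$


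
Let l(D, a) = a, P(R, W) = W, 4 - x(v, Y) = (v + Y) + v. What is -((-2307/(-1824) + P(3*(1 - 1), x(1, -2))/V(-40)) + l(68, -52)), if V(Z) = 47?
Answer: 1447377/28576 ≈ 50.650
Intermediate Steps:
x(v, Y) = 4 - Y - 2*v (x(v, Y) = 4 - ((v + Y) + v) = 4 - ((Y + v) + v) = 4 - (Y + 2*v) = 4 + (-Y - 2*v) = 4 - Y - 2*v)
-((-2307/(-1824) + P(3*(1 - 1), x(1, -2))/V(-40)) + l(68, -52)) = -((-2307/(-1824) + (4 - 1*(-2) - 2*1)/47) - 52) = -((-2307*(-1/1824) + (4 + 2 - 2)*(1/47)) - 52) = -((769/608 + 4*(1/47)) - 52) = -((769/608 + 4/47) - 52) = -(38575/28576 - 52) = -1*(-1447377/28576) = 1447377/28576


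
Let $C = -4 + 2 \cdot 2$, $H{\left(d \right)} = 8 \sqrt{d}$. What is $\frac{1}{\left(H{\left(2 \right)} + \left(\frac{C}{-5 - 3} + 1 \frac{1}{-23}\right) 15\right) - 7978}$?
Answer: $- \frac{4220707}{33675485369} - \frac{4232 \sqrt{2}}{33675485369} \approx -0.00012551$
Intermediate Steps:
$C = 0$ ($C = -4 + 4 = 0$)
$\frac{1}{\left(H{\left(2 \right)} + \left(\frac{C}{-5 - 3} + 1 \frac{1}{-23}\right) 15\right) - 7978} = \frac{1}{\left(8 \sqrt{2} + \left(\frac{0}{-5 - 3} + 1 \frac{1}{-23}\right) 15\right) - 7978} = \frac{1}{\left(8 \sqrt{2} + \left(\frac{0}{-5 - 3} + 1 \left(- \frac{1}{23}\right)\right) 15\right) - 7978} = \frac{1}{\left(8 \sqrt{2} + \left(\frac{0}{-8} - \frac{1}{23}\right) 15\right) - 7978} = \frac{1}{\left(8 \sqrt{2} + \left(0 \left(- \frac{1}{8}\right) - \frac{1}{23}\right) 15\right) - 7978} = \frac{1}{\left(8 \sqrt{2} + \left(0 - \frac{1}{23}\right) 15\right) - 7978} = \frac{1}{\left(8 \sqrt{2} - \frac{15}{23}\right) - 7978} = \frac{1}{\left(- \frac{15}{23} + 8 \sqrt{2}\right) - 7978} = \frac{1}{- \frac{183509}{23} + 8 \sqrt{2}}$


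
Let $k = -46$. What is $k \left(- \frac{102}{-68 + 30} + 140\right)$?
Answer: $- \frac{124706}{19} \approx -6563.5$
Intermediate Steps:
$k \left(- \frac{102}{-68 + 30} + 140\right) = - 46 \left(- \frac{102}{-68 + 30} + 140\right) = - 46 \left(- \frac{102}{-38} + 140\right) = - 46 \left(\left(-102\right) \left(- \frac{1}{38}\right) + 140\right) = - 46 \left(\frac{51}{19} + 140\right) = \left(-46\right) \frac{2711}{19} = - \frac{124706}{19}$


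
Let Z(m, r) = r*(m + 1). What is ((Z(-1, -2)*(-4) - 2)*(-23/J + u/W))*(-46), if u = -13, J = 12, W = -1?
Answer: 3059/3 ≈ 1019.7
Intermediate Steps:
Z(m, r) = r*(1 + m)
((Z(-1, -2)*(-4) - 2)*(-23/J + u/W))*(-46) = ((-2*(1 - 1)*(-4) - 2)*(-23/12 - 13/(-1)))*(-46) = ((-2*0*(-4) - 2)*(-23*1/12 - 13*(-1)))*(-46) = ((0*(-4) - 2)*(-23/12 + 13))*(-46) = ((0 - 2)*(133/12))*(-46) = -2*133/12*(-46) = -133/6*(-46) = 3059/3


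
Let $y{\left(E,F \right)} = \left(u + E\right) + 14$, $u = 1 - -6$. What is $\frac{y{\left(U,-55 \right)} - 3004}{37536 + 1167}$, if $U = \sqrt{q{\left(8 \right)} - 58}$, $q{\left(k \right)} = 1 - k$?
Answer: $- \frac{157}{2037} + \frac{i \sqrt{65}}{38703} \approx -0.077074 + 0.00020831 i$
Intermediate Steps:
$U = i \sqrt{65}$ ($U = \sqrt{\left(1 - 8\right) - 58} = \sqrt{-7 - 58} = \sqrt{-65} = i \sqrt{65} \approx 8.0623 i$)
$u = 7$ ($u = 1 + 6 = 7$)
$y{\left(E,F \right)} = 21 + E$ ($y{\left(E,F \right)} = \left(7 + E\right) + 14 = 21 + E$)
$\frac{y{\left(U,-55 \right)} - 3004}{37536 + 1167} = \frac{\left(21 + i \sqrt{65}\right) - 3004}{37536 + 1167} = \frac{-2983 + i \sqrt{65}}{38703} = \left(-2983 + i \sqrt{65}\right) \frac{1}{38703} = - \frac{157}{2037} + \frac{i \sqrt{65}}{38703}$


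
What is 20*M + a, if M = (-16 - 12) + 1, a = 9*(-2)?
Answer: -558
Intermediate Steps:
a = -18
M = -27 (M = -28 + 1 = -27)
20*M + a = 20*(-27) - 18 = -540 - 18 = -558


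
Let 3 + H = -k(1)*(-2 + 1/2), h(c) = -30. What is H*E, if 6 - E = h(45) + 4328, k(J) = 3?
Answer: -6438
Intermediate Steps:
H = 3/2 (H = -3 - 3*(-2 + 1/2) = -3 - 3*(-2 + ½) = -3 - 3*(-3)/2 = -3 - 1*(-9/2) = -3 + 9/2 = 3/2 ≈ 1.5000)
E = -4292 (E = 6 - (-30 + 4328) = 6 - 1*4298 = 6 - 4298 = -4292)
H*E = (3/2)*(-4292) = -6438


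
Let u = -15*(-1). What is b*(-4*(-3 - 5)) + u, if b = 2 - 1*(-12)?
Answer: 463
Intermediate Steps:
u = 15
b = 14 (b = 2 + 12 = 14)
b*(-4*(-3 - 5)) + u = 14*(-4*(-3 - 5)) + 15 = 14*(-4*(-8)) + 15 = 14*32 + 15 = 448 + 15 = 463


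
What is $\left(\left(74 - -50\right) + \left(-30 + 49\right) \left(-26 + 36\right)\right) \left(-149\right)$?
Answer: $-46786$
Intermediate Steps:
$\left(\left(74 - -50\right) + \left(-30 + 49\right) \left(-26 + 36\right)\right) \left(-149\right) = \left(\left(74 + 50\right) + 19 \cdot 10\right) \left(-149\right) = \left(124 + 190\right) \left(-149\right) = 314 \left(-149\right) = -46786$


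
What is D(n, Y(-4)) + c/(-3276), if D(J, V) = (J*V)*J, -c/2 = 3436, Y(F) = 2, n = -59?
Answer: 5703596/819 ≈ 6964.1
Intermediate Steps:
c = -6872 (c = -2*3436 = -6872)
D(J, V) = V*J²
D(n, Y(-4)) + c/(-3276) = 2*(-59)² - 6872/(-3276) = 2*3481 - 6872*(-1/3276) = 6962 + 1718/819 = 5703596/819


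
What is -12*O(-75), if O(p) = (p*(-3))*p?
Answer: 202500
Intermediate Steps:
O(p) = -3*p² (O(p) = (-3*p)*p = -3*p²)
-12*O(-75) = -(-36)*(-75)² = -(-36)*5625 = -12*(-16875) = 202500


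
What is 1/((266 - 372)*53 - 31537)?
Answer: -1/37155 ≈ -2.6914e-5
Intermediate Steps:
1/((266 - 372)*53 - 31537) = 1/(-106*53 - 31537) = 1/(-5618 - 31537) = 1/(-37155) = -1/37155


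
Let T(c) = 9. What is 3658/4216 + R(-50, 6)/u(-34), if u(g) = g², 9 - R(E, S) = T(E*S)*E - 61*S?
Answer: 457/289 ≈ 1.5813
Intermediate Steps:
R(E, S) = 9 - 9*E + 61*S (R(E, S) = 9 - (9*E - 61*S) = 9 - (-61*S + 9*E) = 9 + (-9*E + 61*S) = 9 - 9*E + 61*S)
3658/4216 + R(-50, 6)/u(-34) = 3658/4216 + (9 - 9*(-50) + 61*6)/((-34)²) = 3658*(1/4216) + (9 + 450 + 366)/1156 = 59/68 + 825*(1/1156) = 59/68 + 825/1156 = 457/289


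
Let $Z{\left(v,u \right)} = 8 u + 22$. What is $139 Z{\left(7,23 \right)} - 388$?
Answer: $28246$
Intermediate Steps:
$Z{\left(v,u \right)} = 22 + 8 u$
$139 Z{\left(7,23 \right)} - 388 = 139 \left(22 + 8 \cdot 23\right) - 388 = 139 \left(22 + 184\right) - 388 = 139 \cdot 206 - 388 = 28634 - 388 = 28246$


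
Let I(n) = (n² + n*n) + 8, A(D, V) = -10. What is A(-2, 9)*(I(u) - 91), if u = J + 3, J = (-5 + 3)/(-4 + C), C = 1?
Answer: 5050/9 ≈ 561.11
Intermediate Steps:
J = ⅔ (J = (-5 + 3)/(-4 + 1) = -2/(-3) = -2*(-⅓) = ⅔ ≈ 0.66667)
u = 11/3 (u = ⅔ + 3 = 11/3 ≈ 3.6667)
I(n) = 8 + 2*n² (I(n) = (n² + n²) + 8 = 2*n² + 8 = 8 + 2*n²)
A(-2, 9)*(I(u) - 91) = -10*((8 + 2*(11/3)²) - 91) = -10*((8 + 2*(121/9)) - 91) = -10*((8 + 242/9) - 91) = -10*(314/9 - 91) = -10*(-505/9) = 5050/9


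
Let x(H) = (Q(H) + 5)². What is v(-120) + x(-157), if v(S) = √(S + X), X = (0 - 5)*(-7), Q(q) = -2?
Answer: 9 + I*√85 ≈ 9.0 + 9.2195*I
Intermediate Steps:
x(H) = 9 (x(H) = (-2 + 5)² = 3² = 9)
X = 35 (X = -5*(-7) = 35)
v(S) = √(35 + S) (v(S) = √(S + 35) = √(35 + S))
v(-120) + x(-157) = √(35 - 120) + 9 = √(-85) + 9 = I*√85 + 9 = 9 + I*√85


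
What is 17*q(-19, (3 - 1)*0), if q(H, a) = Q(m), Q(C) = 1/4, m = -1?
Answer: 17/4 ≈ 4.2500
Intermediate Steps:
Q(C) = ¼
q(H, a) = ¼
17*q(-19, (3 - 1)*0) = 17*(¼) = 17/4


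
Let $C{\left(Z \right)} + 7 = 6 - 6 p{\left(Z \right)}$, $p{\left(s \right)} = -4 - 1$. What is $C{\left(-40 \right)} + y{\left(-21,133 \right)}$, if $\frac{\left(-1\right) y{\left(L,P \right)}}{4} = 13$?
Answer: $-23$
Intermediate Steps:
$y{\left(L,P \right)} = -52$ ($y{\left(L,P \right)} = \left(-4\right) 13 = -52$)
$p{\left(s \right)} = -5$ ($p{\left(s \right)} = -4 - 1 = -5$)
$C{\left(Z \right)} = 29$ ($C{\left(Z \right)} = -7 + \left(6 - -30\right) = -7 + \left(6 + 30\right) = -7 + 36 = 29$)
$C{\left(-40 \right)} + y{\left(-21,133 \right)} = 29 - 52 = -23$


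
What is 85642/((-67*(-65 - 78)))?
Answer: 85642/9581 ≈ 8.9387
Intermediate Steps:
85642/((-67*(-65 - 78))) = 85642/((-67*(-143))) = 85642/9581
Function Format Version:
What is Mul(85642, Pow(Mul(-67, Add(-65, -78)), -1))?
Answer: Rational(85642, 9581) ≈ 8.9387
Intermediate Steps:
Mul(85642, Pow(Mul(-67, Add(-65, -78)), -1)) = Mul(85642, Pow(Mul(-67, -143), -1)) = Mul(85642, Pow(9581, -1)) = Mul(85642, Rational(1, 9581)) = Rational(85642, 9581)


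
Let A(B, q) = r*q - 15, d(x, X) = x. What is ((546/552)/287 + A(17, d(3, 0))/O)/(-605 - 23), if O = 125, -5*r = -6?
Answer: 206879/1480510000 ≈ 0.00013973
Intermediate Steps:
r = 6/5 (r = -1/5*(-6) = 6/5 ≈ 1.2000)
A(B, q) = -15 + 6*q/5 (A(B, q) = 6*q/5 - 15 = -15 + 6*q/5)
((546/552)/287 + A(17, d(3, 0))/O)/(-605 - 23) = ((546/552)/287 + (-15 + (6/5)*3)/125)/(-605 - 23) = ((546*(1/552))*(1/287) + (-15 + 18/5)*(1/125))/(-628) = -((91/92)*(1/287) - 57/5*1/125)/628 = -(13/3772 - 57/625)/628 = -1/628*(-206879/2357500) = 206879/1480510000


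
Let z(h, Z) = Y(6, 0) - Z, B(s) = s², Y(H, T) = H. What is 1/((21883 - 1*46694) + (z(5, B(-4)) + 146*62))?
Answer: -1/15769 ≈ -6.3416e-5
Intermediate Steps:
z(h, Z) = 6 - Z
1/((21883 - 1*46694) + (z(5, B(-4)) + 146*62)) = 1/((21883 - 1*46694) + ((6 - 1*(-4)²) + 146*62)) = 1/((21883 - 46694) + ((6 - 1*16) + 9052)) = 1/(-24811 + ((6 - 16) + 9052)) = 1/(-24811 + (-10 + 9052)) = 1/(-24811 + 9042) = 1/(-15769) = -1/15769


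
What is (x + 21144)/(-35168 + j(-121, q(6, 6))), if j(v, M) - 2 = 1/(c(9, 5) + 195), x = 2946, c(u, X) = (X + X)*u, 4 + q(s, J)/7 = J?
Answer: -624150/911119 ≈ -0.68504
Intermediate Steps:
q(s, J) = -28 + 7*J
c(u, X) = 2*X*u (c(u, X) = (2*X)*u = 2*X*u)
j(v, M) = 571/285 (j(v, M) = 2 + 1/(2*5*9 + 195) = 2 + 1/(90 + 195) = 2 + 1/285 = 571/285)
(x + 21144)/(-35168 + j(-121, q(6, 6))) = (2946 + 21144)/(-35168 + 571/285) = 24090/(-10022309/285) = 24090*(-285/10022309) = -624150/911119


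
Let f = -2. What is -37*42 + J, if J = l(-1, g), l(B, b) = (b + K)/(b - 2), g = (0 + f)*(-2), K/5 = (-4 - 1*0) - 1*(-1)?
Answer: -3119/2 ≈ -1559.5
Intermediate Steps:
K = -15 (K = 5*((-4 - 1*0) - 1*(-1)) = 5*((-4 + 0) + 1) = 5*(-4 + 1) = 5*(-3) = -15)
g = 4 (g = (0 - 2)*(-2) = -2*(-2) = 4)
l(B, b) = (-15 + b)/(-2 + b) (l(B, b) = (b - 15)/(b - 2) = (-15 + b)/(-2 + b))
J = -11/2 (J = (-15 + 4)/(-2 + 4) = -11/2 ≈ -5.5000)
-37*42 + J = -37*42 - 11/2 = -1554 - 11/2 = -3119/2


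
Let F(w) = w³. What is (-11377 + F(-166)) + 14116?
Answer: -4571557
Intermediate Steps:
(-11377 + F(-166)) + 14116 = (-11377 + (-166)³) + 14116 = (-11377 - 4574296) + 14116 = -4585673 + 14116 = -4571557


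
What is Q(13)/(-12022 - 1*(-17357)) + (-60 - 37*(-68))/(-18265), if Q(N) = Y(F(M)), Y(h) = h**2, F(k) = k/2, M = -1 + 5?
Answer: -521188/3897751 ≈ -0.13372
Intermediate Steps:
M = 4
F(k) = k/2 (F(k) = k*(1/2) = k/2)
Q(N) = 4 (Q(N) = ((1/2)*4)**2 = 2**2 = 4)
Q(13)/(-12022 - 1*(-17357)) + (-60 - 37*(-68))/(-18265) = 4/(-12022 - 1*(-17357)) + (-60 - 37*(-68))/(-18265) = 4/(-12022 + 17357) + (-60 + 2516)*(-1/18265) = 4/5335 + 2456*(-1/18265) = 4*(1/5335) - 2456/18265 = 4/5335 - 2456/18265 = -521188/3897751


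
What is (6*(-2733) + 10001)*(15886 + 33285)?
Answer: -314546887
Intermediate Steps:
(6*(-2733) + 10001)*(15886 + 33285) = (-16398 + 10001)*49171 = -6397*49171 = -314546887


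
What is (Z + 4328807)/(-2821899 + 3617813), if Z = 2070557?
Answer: 3199682/397957 ≈ 8.0403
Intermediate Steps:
(Z + 4328807)/(-2821899 + 3617813) = (2070557 + 4328807)/(-2821899 + 3617813) = 6399364/795914 = 6399364*(1/795914) = 3199682/397957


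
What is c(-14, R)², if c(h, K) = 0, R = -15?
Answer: 0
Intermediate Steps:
c(-14, R)² = 0² = 0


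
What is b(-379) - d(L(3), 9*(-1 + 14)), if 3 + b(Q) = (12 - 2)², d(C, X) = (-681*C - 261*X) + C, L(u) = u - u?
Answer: 30634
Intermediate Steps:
L(u) = 0
d(C, X) = -680*C - 261*X
b(Q) = 97 (b(Q) = -3 + (12 - 2)² = -3 + 10² = -3 + 100 = 97)
b(-379) - d(L(3), 9*(-1 + 14)) = 97 - (-680*0 - 2349*(-1 + 14)) = 97 - (0 - 2349*13) = 97 - (0 - 261*117) = 97 - (0 - 30537) = 97 - 1*(-30537) = 97 + 30537 = 30634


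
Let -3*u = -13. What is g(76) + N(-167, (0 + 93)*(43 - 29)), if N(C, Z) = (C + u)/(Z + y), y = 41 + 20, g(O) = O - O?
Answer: -488/4089 ≈ -0.11934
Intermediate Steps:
g(O) = 0
y = 61
u = 13/3 (u = -1/3*(-13) = 13/3 ≈ 4.3333)
N(C, Z) = (13/3 + C)/(61 + Z) (N(C, Z) = (C + 13/3)/(Z + 61) = (13/3 + C)/(61 + Z))
g(76) + N(-167, (0 + 93)*(43 - 29)) = 0 + (13/3 - 167)/(61 + (0 + 93)*(43 - 29)) = 0 - 488/3/(61 + 93*14) = 0 - 488/3/(61 + 1302) = 0 - 488/3/1363 = 0 + (1/1363)*(-488/3) = 0 - 488/4089 = -488/4089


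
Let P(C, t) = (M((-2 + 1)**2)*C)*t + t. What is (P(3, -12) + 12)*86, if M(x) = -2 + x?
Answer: 3096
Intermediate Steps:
P(C, t) = t - C*t (P(C, t) = ((-2 + (-2 + 1)**2)*C)*t + t = ((-2 + (-1)**2)*C)*t + t = ((-2 + 1)*C)*t + t = (-C)*t + t = -C*t + t = t - C*t)
(P(3, -12) + 12)*86 = (-12*(1 - 1*3) + 12)*86 = (-12*(1 - 3) + 12)*86 = (-12*(-2) + 12)*86 = (24 + 12)*86 = 36*86 = 3096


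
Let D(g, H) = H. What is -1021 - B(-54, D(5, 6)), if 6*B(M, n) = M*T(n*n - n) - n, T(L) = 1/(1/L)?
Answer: -750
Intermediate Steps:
T(L) = L
B(M, n) = -n/6 + M*(n² - n)/6 (B(M, n) = (M*(n*n - n) - n)/6 = (M*(n² - n) - n)/6 = (-n + M*(n² - n))/6 = -n/6 + M*(n² - n)/6)
-1021 - B(-54, D(5, 6)) = -1021 - 6*(-1 - 54*(-1 + 6))/6 = -1021 - 6*(-1 - 54*5)/6 = -1021 - 6*(-1 - 270)/6 = -1021 - 6*(-271)/6 = -1021 - 1*(-271) = -1021 + 271 = -750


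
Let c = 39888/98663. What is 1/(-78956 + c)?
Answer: -98663/7789995940 ≈ -1.2665e-5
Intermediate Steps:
c = 39888/98663 (c = 39888*(1/98663) = 39888/98663 ≈ 0.40429)
1/(-78956 + c) = 1/(-78956 + 39888/98663) = 1/(-7789995940/98663) = -98663/7789995940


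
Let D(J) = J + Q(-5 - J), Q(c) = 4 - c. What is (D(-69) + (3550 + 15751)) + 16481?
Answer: 35653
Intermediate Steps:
D(J) = 9 + 2*J (D(J) = J + (4 - (-5 - J)) = J + (4 + (5 + J)) = J + (9 + J) = 9 + 2*J)
(D(-69) + (3550 + 15751)) + 16481 = ((9 + 2*(-69)) + (3550 + 15751)) + 16481 = ((9 - 138) + 19301) + 16481 = (-129 + 19301) + 16481 = 19172 + 16481 = 35653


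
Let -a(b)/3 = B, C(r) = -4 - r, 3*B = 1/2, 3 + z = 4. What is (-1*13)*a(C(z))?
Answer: 13/2 ≈ 6.5000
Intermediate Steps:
z = 1 (z = -3 + 4 = 1)
B = ⅙ (B = (⅓)/2 = (⅓)*(½) = ⅙ ≈ 0.16667)
a(b) = -½ (a(b) = -3*⅙ = -½)
(-1*13)*a(C(z)) = -1*13*(-½) = -13*(-½) = 13/2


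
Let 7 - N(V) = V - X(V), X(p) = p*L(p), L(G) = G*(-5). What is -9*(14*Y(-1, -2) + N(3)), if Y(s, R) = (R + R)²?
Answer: -1647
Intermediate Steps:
L(G) = -5*G
Y(s, R) = 4*R² (Y(s, R) = (2*R)² = 4*R²)
X(p) = -5*p² (X(p) = p*(-5*p) = -5*p²)
N(V) = 7 - V - 5*V² (N(V) = 7 - (V - (-5)*V²) = 7 - (V + 5*V²) = 7 + (-V - 5*V²) = 7 - V - 5*V²)
-9*(14*Y(-1, -2) + N(3)) = -9*(14*(4*(-2)²) + (7 - 1*3 - 5*3²)) = -9*(14*(4*4) + (7 - 3 - 5*9)) = -9*(14*16 + (7 - 3 - 45)) = -9*(224 - 41) = -9*183 = -1647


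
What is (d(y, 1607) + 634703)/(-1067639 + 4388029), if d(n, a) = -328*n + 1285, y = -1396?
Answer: 546938/1660195 ≈ 0.32944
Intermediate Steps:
d(n, a) = 1285 - 328*n
(d(y, 1607) + 634703)/(-1067639 + 4388029) = ((1285 - 328*(-1396)) + 634703)/(-1067639 + 4388029) = ((1285 + 457888) + 634703)/3320390 = (459173 + 634703)*(1/3320390) = 1093876*(1/3320390) = 546938/1660195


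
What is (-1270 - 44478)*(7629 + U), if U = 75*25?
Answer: -434788992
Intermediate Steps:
U = 1875
(-1270 - 44478)*(7629 + U) = (-1270 - 44478)*(7629 + 1875) = -45748*9504 = -434788992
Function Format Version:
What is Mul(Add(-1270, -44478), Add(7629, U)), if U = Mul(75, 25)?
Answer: -434788992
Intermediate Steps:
U = 1875
Mul(Add(-1270, -44478), Add(7629, U)) = Mul(Add(-1270, -44478), Add(7629, 1875)) = Mul(-45748, 9504) = -434788992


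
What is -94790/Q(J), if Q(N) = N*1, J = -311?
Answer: 94790/311 ≈ 304.79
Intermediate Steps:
Q(N) = N
-94790/Q(J) = -94790/(-311) = -94790*(-1/311) = 94790/311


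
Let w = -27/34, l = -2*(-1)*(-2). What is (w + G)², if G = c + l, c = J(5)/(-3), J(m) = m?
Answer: 434281/10404 ≈ 41.742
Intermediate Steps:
l = -4 (l = 2*(-2) = -4)
w = -27/34 (w = -27*1/34 = -27/34 ≈ -0.79412)
c = -5/3 (c = 5/(-3) = 5*(-⅓) = -5/3 ≈ -1.6667)
G = -17/3 (G = -5/3 - 4 = -17/3 ≈ -5.6667)
(w + G)² = (-27/34 - 17/3)² = (-659/102)² = 434281/10404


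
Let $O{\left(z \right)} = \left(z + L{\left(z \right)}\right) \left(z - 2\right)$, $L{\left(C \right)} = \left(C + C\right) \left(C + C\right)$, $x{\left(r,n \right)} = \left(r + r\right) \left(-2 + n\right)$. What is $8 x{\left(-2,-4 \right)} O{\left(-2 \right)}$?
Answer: $-10752$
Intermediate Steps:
$x{\left(r,n \right)} = 2 r \left(-2 + n\right)$
$L{\left(C \right)} = 4 C^{2}$ ($L{\left(C \right)} = 2 C 2 C = 4 C^{2}$)
$O{\left(z \right)} = \left(-2 + z\right) \left(z + 4 z^{2}\right)$ ($O{\left(z \right)} = \left(z + 4 z^{2}\right) \left(z - 2\right) = \left(z + 4 z^{2}\right) \left(-2 + z\right) = \left(-2 + z\right) \left(z + 4 z^{2}\right)$)
$8 x{\left(-2,-4 \right)} O{\left(-2 \right)} = 8 \cdot 2 \left(-2\right) \left(-2 - 4\right) \left(- 2 \left(-2 - -14 + 4 \left(-2\right)^{2}\right)\right) = 8 \cdot 2 \left(-2\right) \left(-6\right) \left(- 2 \left(-2 + 14 + 4 \cdot 4\right)\right) = 8 \cdot 24 \left(- 2 \left(-2 + 14 + 16\right)\right) = 192 \left(\left(-2\right) 28\right) = 192 \left(-56\right) = -10752$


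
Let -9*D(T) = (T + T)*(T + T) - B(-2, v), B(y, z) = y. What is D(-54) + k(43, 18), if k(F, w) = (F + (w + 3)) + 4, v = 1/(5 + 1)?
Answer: -11054/9 ≈ -1228.2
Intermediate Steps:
v = ⅙ (v = 1/6 = ⅙ ≈ 0.16667)
k(F, w) = 7 + F + w (k(F, w) = (F + (3 + w)) + 4 = (3 + F + w) + 4 = 7 + F + w)
D(T) = -2/9 - 4*T²/9 (D(T) = -((T + T)*(T + T) - 1*(-2))/9 = -((2*T)*(2*T) + 2)/9 = -(4*T² + 2)/9 = -(2 + 4*T²)/9 = -2/9 - 4*T²/9)
D(-54) + k(43, 18) = (-2/9 - 4/9*(-54)²) + (7 + 43 + 18) = (-2/9 - 4/9*2916) + 68 = (-2/9 - 1296) + 68 = -11666/9 + 68 = -11054/9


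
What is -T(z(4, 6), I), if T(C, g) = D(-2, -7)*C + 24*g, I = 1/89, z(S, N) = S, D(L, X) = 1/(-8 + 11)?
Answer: -428/267 ≈ -1.6030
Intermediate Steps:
D(L, X) = ⅓ (D(L, X) = 1/3 = ⅓)
I = 1/89 ≈ 0.011236
T(C, g) = 24*g + C/3 (T(C, g) = C/3 + 24*g = 24*g + C/3)
-T(z(4, 6), I) = -(24*(1/89) + (⅓)*4) = -(24/89 + 4/3) = -1*428/267 = -428/267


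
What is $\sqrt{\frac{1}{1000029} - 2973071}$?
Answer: $\frac{i \sqrt{2973243440617352682}}{1000029} \approx 1724.3 i$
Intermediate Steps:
$\sqrt{\frac{1}{1000029} - 2973071} = \sqrt{- \frac{2973157219058}{1000029}} = \frac{i \sqrt{2973243440617352682}}{1000029}$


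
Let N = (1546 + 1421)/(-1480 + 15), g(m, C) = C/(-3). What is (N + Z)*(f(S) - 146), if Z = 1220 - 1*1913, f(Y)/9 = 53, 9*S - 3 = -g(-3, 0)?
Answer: -337028172/1465 ≈ -2.3005e+5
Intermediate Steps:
g(m, C) = -C/3 (g(m, C) = C*(-⅓) = -C/3)
N = -2967/1465 (N = 2967/(-1465) = 2967*(-1/1465) = -2967/1465 ≈ -2.0253)
S = ⅓ (S = ⅓ + (-(-1)*0/3)/9 = ⅓ + (-1*0)/9 = ⅓ + (⅑)*0 = ⅓ + 0 = ⅓ ≈ 0.33333)
f(Y) = 477 (f(Y) = 9*53 = 477)
Z = -693 (Z = 1220 - 1913 = -693)
(N + Z)*(f(S) - 146) = (-2967/1465 - 693)*(477 - 146) = -1018212/1465*331 = -337028172/1465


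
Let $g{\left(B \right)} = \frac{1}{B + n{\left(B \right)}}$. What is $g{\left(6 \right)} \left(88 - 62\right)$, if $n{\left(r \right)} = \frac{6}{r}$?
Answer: $\frac{26}{7} \approx 3.7143$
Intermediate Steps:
$g{\left(B \right)} = \frac{1}{B + \frac{6}{B}}$
$g{\left(6 \right)} \left(88 - 62\right) = \frac{6}{6 + 6^{2}} \left(88 - 62\right) = \frac{6}{6 + 36} \cdot 26 = \frac{6}{42} \cdot 26 = 6 \cdot \frac{1}{42} \cdot 26 = \frac{1}{7} \cdot 26 = \frac{26}{7}$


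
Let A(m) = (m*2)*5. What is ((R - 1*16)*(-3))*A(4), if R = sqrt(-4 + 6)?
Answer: 1920 - 120*sqrt(2) ≈ 1750.3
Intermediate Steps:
R = sqrt(2) ≈ 1.4142
A(m) = 10*m (A(m) = (2*m)*5 = 10*m)
((R - 1*16)*(-3))*A(4) = ((sqrt(2) - 1*16)*(-3))*(10*4) = ((sqrt(2) - 16)*(-3))*40 = ((-16 + sqrt(2))*(-3))*40 = (48 - 3*sqrt(2))*40 = 1920 - 120*sqrt(2)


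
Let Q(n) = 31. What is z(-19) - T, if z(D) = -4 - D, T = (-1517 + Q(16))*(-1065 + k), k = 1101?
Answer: 53511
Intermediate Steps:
T = -53496 (T = (-1517 + 31)*(-1065 + 1101) = -1486*36 = -53496)
z(-19) - T = (-4 - 1*(-19)) - 1*(-53496) = (-4 + 19) + 53496 = 15 + 53496 = 53511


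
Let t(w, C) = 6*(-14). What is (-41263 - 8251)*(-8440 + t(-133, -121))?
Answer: 422057336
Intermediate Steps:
t(w, C) = -84
(-41263 - 8251)*(-8440 + t(-133, -121)) = (-41263 - 8251)*(-8440 - 84) = -49514*(-8524) = 422057336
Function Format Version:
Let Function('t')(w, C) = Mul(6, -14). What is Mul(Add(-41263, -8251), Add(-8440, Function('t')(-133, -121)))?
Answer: 422057336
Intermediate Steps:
Function('t')(w, C) = -84
Mul(Add(-41263, -8251), Add(-8440, Function('t')(-133, -121))) = Mul(Add(-41263, -8251), Add(-8440, -84)) = Mul(-49514, -8524) = 422057336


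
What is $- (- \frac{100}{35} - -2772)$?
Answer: $- \frac{19384}{7} \approx -2769.1$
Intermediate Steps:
$- (- \frac{100}{35} - -2772) = - (\left(-100\right) \frac{1}{35} + 2772) = - (- \frac{20}{7} + 2772) = \left(-1\right) \frac{19384}{7} = - \frac{19384}{7}$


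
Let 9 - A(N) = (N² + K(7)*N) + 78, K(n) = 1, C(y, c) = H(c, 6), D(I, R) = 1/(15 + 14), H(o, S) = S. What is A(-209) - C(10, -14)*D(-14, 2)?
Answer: -1262695/29 ≈ -43541.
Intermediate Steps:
D(I, R) = 1/29
C(y, c) = 6
A(N) = -69 - N - N² (A(N) = 9 - ((N² + 1*N) + 78) = 9 - ((N² + N) + 78) = 9 - ((N + N²) + 78) = 9 - (78 + N + N²) = 9 + (-78 - N - N²) = -69 - N - N²)
A(-209) - C(10, -14)*D(-14, 2) = (-69 - 1*(-209) - 1*(-209)²) - 6/29 = (-69 + 209 - 1*43681) - 1*6/29 = (-69 + 209 - 43681) - 6/29 = -43541 - 6/29 = -1262695/29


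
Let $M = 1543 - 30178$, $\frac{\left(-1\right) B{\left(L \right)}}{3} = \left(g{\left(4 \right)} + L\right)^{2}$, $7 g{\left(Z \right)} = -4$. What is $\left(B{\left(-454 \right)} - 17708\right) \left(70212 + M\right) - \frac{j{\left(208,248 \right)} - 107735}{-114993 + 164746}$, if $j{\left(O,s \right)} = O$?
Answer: $- \frac{64628792351764961}{2437897} \approx -2.651 \cdot 10^{10}$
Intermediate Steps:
$g{\left(Z \right)} = - \frac{4}{7}$ ($g{\left(Z \right)} = \frac{1}{7} \left(-4\right) = - \frac{4}{7}$)
$B{\left(L \right)} = - 3 \left(- \frac{4}{7} + L\right)^{2}$
$M = -28635$
$\left(B{\left(-454 \right)} - 17708\right) \left(70212 + M\right) - \frac{j{\left(208,248 \right)} - 107735}{-114993 + 164746} = \left(- \frac{3 \left(-4 + 7 \left(-454\right)\right)^{2}}{49} - 17708\right) \left(70212 - 28635\right) - \frac{208 - 107735}{-114993 + 164746} = \left(- \frac{3 \left(-4 - 3178\right)^{2}}{49} - 17708\right) 41577 - - \frac{107527}{49753} = \left(- \frac{3 \left(-3182\right)^{2}}{49} - 17708\right) 41577 - \left(-107527\right) \frac{1}{49753} = \left(\left(- \frac{3}{49}\right) 10125124 - 17708\right) 41577 - - \frac{107527}{49753} = \left(- \frac{30375372}{49} - 17708\right) 41577 + \frac{107527}{49753} = \left(- \frac{31243064}{49}\right) 41577 + \frac{107527}{49753} = - \frac{1298992871928}{49} + \frac{107527}{49753} = - \frac{64628792351764961}{2437897}$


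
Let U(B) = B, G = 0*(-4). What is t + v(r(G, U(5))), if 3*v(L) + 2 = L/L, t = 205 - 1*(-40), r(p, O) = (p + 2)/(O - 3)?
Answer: 734/3 ≈ 244.67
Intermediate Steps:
G = 0
r(p, O) = (2 + p)/(-3 + O)
t = 245 (t = 205 + 40 = 245)
v(L) = -⅓ (v(L) = -⅔ + (L/L)/3 = -⅔ + (⅓)*1 = -⅔ + ⅓ = -⅓)
t + v(r(G, U(5))) = 245 - ⅓ = 734/3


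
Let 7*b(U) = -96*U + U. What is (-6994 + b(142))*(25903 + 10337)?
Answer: -2263115520/7 ≈ -3.2330e+8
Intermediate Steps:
b(U) = -95*U/7 (b(U) = (-96*U + U)/7 = (-95*U)/7 = -95*U/7)
(-6994 + b(142))*(25903 + 10337) = (-6994 - 95/7*142)*(25903 + 10337) = (-6994 - 13490/7)*36240 = -62448/7*36240 = -2263115520/7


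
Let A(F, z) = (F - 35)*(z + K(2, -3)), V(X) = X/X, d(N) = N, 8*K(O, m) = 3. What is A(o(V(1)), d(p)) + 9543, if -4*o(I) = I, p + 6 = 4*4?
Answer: 293673/32 ≈ 9177.3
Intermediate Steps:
K(O, m) = 3/8 (K(O, m) = (⅛)*3 = 3/8)
p = 10 (p = -6 + 4*4 = -6 + 16 = 10)
V(X) = 1
o(I) = -I/4
A(F, z) = (-35 + F)*(3/8 + z) (A(F, z) = (F - 35)*(z + 3/8) = (-35 + F)*(3/8 + z))
A(o(V(1)), d(p)) + 9543 = (-105/8 - 35*10 + 3*(-¼*1)/8 - ¼*1*10) + 9543 = (-105/8 - 350 + (3/8)*(-¼) - ¼*10) + 9543 = (-105/8 - 350 - 3/32 - 5/2) + 9543 = -11703/32 + 9543 = 293673/32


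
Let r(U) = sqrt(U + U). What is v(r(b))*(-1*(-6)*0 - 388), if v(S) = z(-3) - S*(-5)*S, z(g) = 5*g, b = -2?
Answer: 13580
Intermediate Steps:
r(U) = sqrt(2)*sqrt(U) (r(U) = sqrt(2*U) = sqrt(2)*sqrt(U))
v(S) = -15 + 5*S**2 (v(S) = 5*(-3) - S*(-5)*S = -15 - (-5*S)*S = -15 - (-5)*S**2 = -15 + 5*S**2)
v(r(b))*(-1*(-6)*0 - 388) = (-15 + 5*(sqrt(2)*sqrt(-2))**2)*(-1*(-6)*0 - 388) = (-15 + 5*(sqrt(2)*(I*sqrt(2)))**2)*(6*0 - 388) = (-15 + 5*(2*I)**2)*(0 - 388) = (-15 + 5*(-4))*(-388) = (-15 - 20)*(-388) = -35*(-388) = 13580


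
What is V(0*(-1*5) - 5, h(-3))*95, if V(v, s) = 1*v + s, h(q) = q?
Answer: -760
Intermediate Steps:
V(v, s) = s + v (V(v, s) = v + s = s + v)
V(0*(-1*5) - 5, h(-3))*95 = (-3 + (0*(-1*5) - 5))*95 = (-3 + (0*(-5) - 5))*95 = (-3 + (0 - 5))*95 = (-3 - 5)*95 = -8*95 = -760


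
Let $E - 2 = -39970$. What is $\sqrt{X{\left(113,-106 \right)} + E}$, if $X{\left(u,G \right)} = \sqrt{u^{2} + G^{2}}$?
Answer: $\sqrt{-39968 + \sqrt{24005}} \approx 199.53 i$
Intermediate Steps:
$E = -39968$ ($E = 2 - 39970 = -39968$)
$X{\left(u,G \right)} = \sqrt{G^{2} + u^{2}}$
$\sqrt{X{\left(113,-106 \right)} + E} = \sqrt{\sqrt{\left(-106\right)^{2} + 113^{2}} - 39968} = \sqrt{\sqrt{11236 + 12769} - 39968} = \sqrt{\sqrt{24005} - 39968} = \sqrt{-39968 + \sqrt{24005}}$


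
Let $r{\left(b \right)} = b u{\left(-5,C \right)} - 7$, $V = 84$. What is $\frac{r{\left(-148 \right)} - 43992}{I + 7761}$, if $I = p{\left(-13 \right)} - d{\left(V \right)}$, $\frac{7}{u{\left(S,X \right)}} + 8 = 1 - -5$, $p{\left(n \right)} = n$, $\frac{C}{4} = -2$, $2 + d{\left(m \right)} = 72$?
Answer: $- \frac{43481}{7678} \approx -5.6631$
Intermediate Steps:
$d{\left(m \right)} = 70$ ($d{\left(m \right)} = -2 + 72 = 70$)
$C = -8$ ($C = 4 \left(-2\right) = -8$)
$u{\left(S,X \right)} = - \frac{7}{2}$ ($u{\left(S,X \right)} = \frac{7}{-8 + \left(1 - -5\right)} = \frac{7}{-8 + \left(1 + 5\right)} = \frac{7}{-8 + 6} = \frac{7}{-2} = 7 \left(- \frac{1}{2}\right) = - \frac{7}{2}$)
$r{\left(b \right)} = -7 - \frac{7 b}{2}$ ($r{\left(b \right)} = b \left(- \frac{7}{2}\right) - 7 = - \frac{7 b}{2} - 7 = -7 - \frac{7 b}{2}$)
$I = -83$ ($I = -13 - 70 = -83$)
$\frac{r{\left(-148 \right)} - 43992}{I + 7761} = \frac{\left(-7 - -518\right) - 43992}{-83 + 7761} = \frac{\left(-7 + 518\right) - 43992}{7678} = \left(511 - 43992\right) \frac{1}{7678} = \left(-43481\right) \frac{1}{7678} = - \frac{43481}{7678}$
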